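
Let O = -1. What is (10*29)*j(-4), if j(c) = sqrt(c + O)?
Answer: 290*I*sqrt(5) ≈ 648.46*I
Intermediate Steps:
j(c) = sqrt(-1 + c) (j(c) = sqrt(c - 1) = sqrt(-1 + c))
(10*29)*j(-4) = (10*29)*sqrt(-1 - 4) = 290*sqrt(-5) = 290*(I*sqrt(5)) = 290*I*sqrt(5)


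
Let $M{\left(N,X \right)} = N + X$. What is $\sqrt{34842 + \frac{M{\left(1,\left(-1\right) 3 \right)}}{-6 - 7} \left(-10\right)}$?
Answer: $\frac{\sqrt{5888038}}{13} \approx 186.66$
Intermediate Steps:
$\sqrt{34842 + \frac{M{\left(1,\left(-1\right) 3 \right)}}{-6 - 7} \left(-10\right)} = \sqrt{34842 + \frac{1 - 3}{-6 - 7} \left(-10\right)} = \sqrt{34842 + \frac{1 - 3}{-13} \left(-10\right)} = \sqrt{34842 + \left(- \frac{1}{13}\right) \left(-2\right) \left(-10\right)} = \sqrt{34842 + \frac{2}{13} \left(-10\right)} = \sqrt{34842 - \frac{20}{13}} = \sqrt{\frac{452926}{13}} = \frac{\sqrt{5888038}}{13}$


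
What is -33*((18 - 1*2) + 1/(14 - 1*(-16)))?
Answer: -5291/10 ≈ -529.10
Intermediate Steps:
-33*((18 - 1*2) + 1/(14 - 1*(-16))) = -33*((18 - 2) + 1/(14 + 16)) = -33*(16 + 1/30) = -33*481/30 = -5291/10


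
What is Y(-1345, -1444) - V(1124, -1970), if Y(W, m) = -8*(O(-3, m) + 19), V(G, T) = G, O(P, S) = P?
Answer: -1252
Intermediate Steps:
Y(W, m) = -128 (Y(W, m) = -8*(-3 + 19) = -8*16 = -128)
Y(-1345, -1444) - V(1124, -1970) = -128 - 1*1124 = -128 - 1124 = -1252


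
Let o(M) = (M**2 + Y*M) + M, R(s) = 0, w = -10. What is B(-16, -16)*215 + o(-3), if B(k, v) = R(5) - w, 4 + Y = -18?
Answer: 2222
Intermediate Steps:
Y = -22 (Y = -4 - 18 = -22)
o(M) = M**2 - 21*M (o(M) = (M**2 - 22*M) + M = M**2 - 21*M)
B(k, v) = 10 (B(k, v) = 0 - 1*(-10) = 0 + 10 = 10)
B(-16, -16)*215 + o(-3) = 10*215 - 3*(-21 - 3) = 2150 - 3*(-24) = 2150 + 72 = 2222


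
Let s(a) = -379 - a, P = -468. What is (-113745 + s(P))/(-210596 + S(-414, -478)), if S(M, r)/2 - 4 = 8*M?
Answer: 28414/54303 ≈ 0.52325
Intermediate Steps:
S(M, r) = 8 + 16*M (S(M, r) = 8 + 2*(8*M) = 8 + 16*M)
(-113745 + s(P))/(-210596 + S(-414, -478)) = (-113745 + (-379 - 1*(-468)))/(-210596 + (8 + 16*(-414))) = (-113745 + (-379 + 468))/(-210596 + (8 - 6624)) = (-113745 + 89)/(-210596 - 6616) = -113656/(-217212) = -113656*(-1/217212) = 28414/54303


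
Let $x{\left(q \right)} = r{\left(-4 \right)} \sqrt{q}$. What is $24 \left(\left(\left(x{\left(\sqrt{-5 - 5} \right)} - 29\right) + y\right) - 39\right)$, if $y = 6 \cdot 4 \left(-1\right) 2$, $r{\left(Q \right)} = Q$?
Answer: $-2784 - 96 \sqrt[4]{10} \sqrt{i} \approx -2904.7 - 120.71 i$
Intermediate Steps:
$x{\left(q \right)} = - 4 \sqrt{q}$
$y = -48$ ($y = 24 \left(-1\right) 2 = \left(-24\right) 2 = -48$)
$24 \left(\left(\left(x{\left(\sqrt{-5 - 5} \right)} - 29\right) + y\right) - 39\right) = 24 \left(\left(\left(- 4 \sqrt{\sqrt{-5 - 5}} - 29\right) - 48\right) - 39\right) = 24 \left(\left(\left(- 4 \sqrt{\sqrt{-10}} - 29\right) - 48\right) - 39\right) = 24 \left(\left(\left(- 4 \sqrt{i \sqrt{10}} - 29\right) - 48\right) - 39\right) = 24 \left(\left(\left(- 4 \sqrt[4]{10} \sqrt{i} - 29\right) - 48\right) - 39\right) = 24 \left(\left(\left(-29 - 4 \sqrt[4]{10} \sqrt{i}\right) - 48\right) - 39\right) = 24 \left(\left(-77 - 4 \sqrt[4]{10} \sqrt{i}\right) - 39\right) = 24 \left(-116 - 4 \sqrt[4]{10} \sqrt{i}\right) = -2784 - 96 \sqrt[4]{10} \sqrt{i}$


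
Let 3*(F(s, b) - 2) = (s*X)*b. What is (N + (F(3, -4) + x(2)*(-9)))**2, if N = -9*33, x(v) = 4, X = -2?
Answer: 104329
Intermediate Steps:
F(s, b) = 2 - 2*b*s/3 (F(s, b) = 2 + ((s*(-2))*b)/3 = 2 + ((-2*s)*b)/3 = 2 + (-2*b*s)/3 = 2 - 2*b*s/3)
N = -297
(N + (F(3, -4) + x(2)*(-9)))**2 = (-297 + ((2 - 2/3*(-4)*3) + 4*(-9)))**2 = (-297 + ((2 + 8) - 36))**2 = (-297 + (10 - 36))**2 = (-297 - 26)**2 = (-323)**2 = 104329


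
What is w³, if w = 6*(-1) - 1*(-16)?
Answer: 1000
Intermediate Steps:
w = 10 (w = -6 + 16 = 10)
w³ = 10³ = 1000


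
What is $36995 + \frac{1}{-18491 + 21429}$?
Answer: $\frac{108691311}{2938} \approx 36995.0$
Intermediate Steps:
$36995 + \frac{1}{-18491 + 21429} = 36995 + \frac{1}{2938} = \frac{108691311}{2938}$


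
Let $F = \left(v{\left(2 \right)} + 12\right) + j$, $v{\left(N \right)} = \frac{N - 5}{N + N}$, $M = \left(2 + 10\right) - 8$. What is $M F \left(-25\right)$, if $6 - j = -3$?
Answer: $-2025$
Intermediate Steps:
$M = 4$ ($M = 12 - 8 = 4$)
$j = 9$ ($j = 6 - -3 = 6 + 3 = 9$)
$v{\left(N \right)} = \frac{-5 + N}{2 N}$
$F = \frac{81}{4}$ ($F = \left(\frac{-5 + 2}{2 \cdot 2} + 12\right) + 9 = \left(\frac{1}{2} \cdot \frac{1}{2} \left(-3\right) + 12\right) + 9 = \left(- \frac{3}{4} + 12\right) + 9 = \frac{45}{4} + 9 = \frac{81}{4} \approx 20.25$)
$M F \left(-25\right) = 4 \cdot \frac{81}{4} \left(-25\right) = 81 \left(-25\right) = -2025$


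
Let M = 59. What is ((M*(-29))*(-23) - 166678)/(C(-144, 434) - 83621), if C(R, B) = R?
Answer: 2315/1523 ≈ 1.5200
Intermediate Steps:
((M*(-29))*(-23) - 166678)/(C(-144, 434) - 83621) = ((59*(-29))*(-23) - 166678)/(-144 - 83621) = (-1711*(-23) - 166678)/(-83765) = (39353 - 166678)*(-1/83765) = -127325*(-1/83765) = 2315/1523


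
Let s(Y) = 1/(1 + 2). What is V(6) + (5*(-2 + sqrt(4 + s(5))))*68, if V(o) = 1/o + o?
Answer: -4043/6 + 340*sqrt(39)/3 ≈ 33.933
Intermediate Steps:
V(o) = o + 1/o
s(Y) = 1/3
V(6) + (5*(-2 + sqrt(4 + s(5))))*68 = (6 + 1/6) + (5*(-2 + sqrt(4 + 1/3)))*68 = (6 + 1/6) + (5*(-2 + sqrt(13/3)))*68 = 37/6 + (5*(-2 + sqrt(39)/3))*68 = 37/6 + (-10 + 5*sqrt(39)/3)*68 = 37/6 + (-680 + 340*sqrt(39)/3) = -4043/6 + 340*sqrt(39)/3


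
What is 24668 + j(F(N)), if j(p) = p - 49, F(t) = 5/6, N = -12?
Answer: 147719/6 ≈ 24620.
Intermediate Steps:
F(t) = ⅚ (F(t) = 5*(⅙) = ⅚)
j(p) = -49 + p
24668 + j(F(N)) = 24668 + (-49 + ⅚) = 24668 - 289/6 = 147719/6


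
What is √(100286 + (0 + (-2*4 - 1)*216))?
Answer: √98342 ≈ 313.60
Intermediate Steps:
√(100286 + (0 + (-2*4 - 1)*216)) = √(100286 + (0 + (-8 - 1)*216)) = √(100286 + (0 - 9*216)) = √(100286 + (0 - 1944)) = √(100286 - 1944) = √98342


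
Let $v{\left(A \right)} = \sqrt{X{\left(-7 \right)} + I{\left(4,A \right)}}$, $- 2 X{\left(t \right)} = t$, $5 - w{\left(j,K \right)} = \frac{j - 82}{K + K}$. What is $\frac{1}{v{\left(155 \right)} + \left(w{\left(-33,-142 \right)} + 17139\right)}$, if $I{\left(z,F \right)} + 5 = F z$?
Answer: $\frac{1382733804}{23704978540225} - \frac{40328 \sqrt{2474}}{23704978540225} \approx 5.8246 \cdot 10^{-5}$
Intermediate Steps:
$w{\left(j,K \right)} = 5 - \frac{-82 + j}{2 K}$ ($w{\left(j,K \right)} = 5 - \frac{j - 82}{K + K} = 5 - \frac{-82 + j}{2 K}$)
$X{\left(t \right)} = - \frac{t}{2}$
$I{\left(z,F \right)} = -5 + F z$
$v{\left(A \right)} = \sqrt{- \frac{3}{2} + 4 A}$ ($v{\left(A \right)} = \sqrt{\left(- \frac{1}{2}\right) \left(-7\right) + \left(-5 + A 4\right)} = \sqrt{\frac{7}{2} + \left(-5 + 4 A\right)} = \sqrt{- \frac{3}{2} + 4 A}$)
$\frac{1}{v{\left(155 \right)} + \left(w{\left(-33,-142 \right)} + 17139\right)} = \frac{1}{\frac{\sqrt{-6 + 16 \cdot 155}}{2} + \left(\frac{82 - -33 + 10 \left(-142\right)}{2 \left(-142\right)} + 17139\right)} = \frac{1}{\frac{\sqrt{-6 + 2480}}{2} + \left(\frac{1}{2} \left(- \frac{1}{142}\right) \left(82 + 33 - 1420\right) + 17139\right)} = \frac{1}{\frac{\sqrt{2474}}{2} + \left(\frac{1}{2} \left(- \frac{1}{142}\right) \left(-1305\right) + 17139\right)} = \frac{1}{\frac{\sqrt{2474}}{2} + \left(\frac{1305}{284} + 17139\right)} = \frac{1}{\frac{\sqrt{2474}}{2} + \frac{4868781}{284}} = \frac{1}{\frac{4868781}{284} + \frac{\sqrt{2474}}{2}}$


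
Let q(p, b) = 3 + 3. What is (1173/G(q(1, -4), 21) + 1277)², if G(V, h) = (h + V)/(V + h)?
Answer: 6002500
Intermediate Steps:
q(p, b) = 6
G(V, h) = 1 (G(V, h) = (V + h)/(V + h) = 1)
(1173/G(q(1, -4), 21) + 1277)² = (1173/1 + 1277)² = (1173*1 + 1277)² = (1173 + 1277)² = 2450² = 6002500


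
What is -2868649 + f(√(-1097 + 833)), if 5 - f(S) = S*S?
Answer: -2868380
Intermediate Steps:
f(S) = 5 - S² (f(S) = 5 - S*S = 5 - S²)
-2868649 + f(√(-1097 + 833)) = -2868649 + (5 - (√(-1097 + 833))²) = -2868649 + (5 - (√(-264))²) = -2868649 + (5 - (2*I*√66)²) = -2868649 + (5 - 1*(-264)) = -2868649 + (5 + 264) = -2868649 + 269 = -2868380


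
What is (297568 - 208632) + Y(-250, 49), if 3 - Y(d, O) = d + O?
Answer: 89140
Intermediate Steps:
Y(d, O) = 3 - O - d (Y(d, O) = 3 - (d + O) = 3 - (O + d) = 3 + (-O - d) = 3 - O - d)
(297568 - 208632) + Y(-250, 49) = (297568 - 208632) + (3 - 1*49 - 1*(-250)) = 88936 + (3 - 49 + 250) = 88936 + 204 = 89140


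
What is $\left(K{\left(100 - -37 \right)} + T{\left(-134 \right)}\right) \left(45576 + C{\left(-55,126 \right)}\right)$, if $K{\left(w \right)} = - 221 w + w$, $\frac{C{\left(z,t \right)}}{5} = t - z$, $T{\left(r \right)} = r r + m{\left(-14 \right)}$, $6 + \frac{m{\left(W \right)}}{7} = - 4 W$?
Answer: $-550056154$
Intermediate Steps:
$m{\left(W \right)} = -42 - 28 W$ ($m{\left(W \right)} = -42 + 7 \left(- 4 W\right) = -42 - 28 W$)
$T{\left(r \right)} = 350 + r^{2}$ ($T{\left(r \right)} = r r - -350 = r^{2} + \left(-42 + 392\right) = r^{2} + 350 = 350 + r^{2}$)
$C{\left(z,t \right)} = - 5 z + 5 t$ ($C{\left(z,t \right)} = 5 \left(t - z\right) = - 5 z + 5 t$)
$K{\left(w \right)} = - 220 w$
$\left(K{\left(100 - -37 \right)} + T{\left(-134 \right)}\right) \left(45576 + C{\left(-55,126 \right)}\right) = \left(- 220 \left(100 - -37\right) + \left(350 + \left(-134\right)^{2}\right)\right) \left(45576 + \left(\left(-5\right) \left(-55\right) + 5 \cdot 126\right)\right) = \left(- 220 \left(100 + 37\right) + \left(350 + 17956\right)\right) \left(45576 + \left(275 + 630\right)\right) = \left(\left(-220\right) 137 + 18306\right) \left(45576 + 905\right) = \left(-30140 + 18306\right) 46481 = \left(-11834\right) 46481 = -550056154$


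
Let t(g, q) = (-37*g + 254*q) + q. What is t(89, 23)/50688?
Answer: 643/12672 ≈ 0.050742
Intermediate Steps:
t(g, q) = -37*g + 255*q
t(89, 23)/50688 = (-37*89 + 255*23)/50688 = (-3293 + 5865)*(1/50688) = 2572*(1/50688) = 643/12672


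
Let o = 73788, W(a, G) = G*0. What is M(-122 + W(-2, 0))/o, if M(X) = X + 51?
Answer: -71/73788 ≈ -0.00096222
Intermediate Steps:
W(a, G) = 0
M(X) = 51 + X
M(-122 + W(-2, 0))/o = (51 + (-122 + 0))/73788 = (51 - 122)*(1/73788) = -71*1/73788 = -71/73788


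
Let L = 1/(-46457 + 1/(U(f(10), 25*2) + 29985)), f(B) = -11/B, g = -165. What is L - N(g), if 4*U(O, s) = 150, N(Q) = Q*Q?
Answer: -75944425137720/2789510563 ≈ -27225.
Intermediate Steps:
N(Q) = Q**2
U(O, s) = 75/2 (U(O, s) = (1/4)*150 = 75/2)
L = -60045/2789510563 (L = 1/(-46457 + 1/(75/2 + 29985)) = 1/(-46457 + 1/(60045/2)) = 1/(-46457 + 2/60045) = 1/(-2789510563/60045) = -60045/2789510563 ≈ -2.1525e-5)
L - N(g) = -60045/2789510563 - 1*(-165)**2 = -60045/2789510563 - 1*27225 = -60045/2789510563 - 27225 = -75944425137720/2789510563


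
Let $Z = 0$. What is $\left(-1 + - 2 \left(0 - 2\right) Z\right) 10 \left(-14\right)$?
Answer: $140$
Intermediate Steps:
$\left(-1 + - 2 \left(0 - 2\right) Z\right) 10 \left(-14\right) = \left(-1 + - 2 \left(0 - 2\right) 0\right) 10 \left(-14\right) = \left(-1 + \left(-2\right) \left(-2\right) 0\right) 10 \left(-14\right) = \left(-1 + 4 \cdot 0\right) 10 \left(-14\right) = \left(-1 + 0\right) 10 \left(-14\right) = \left(-1\right) 10 \left(-14\right) = \left(-10\right) \left(-14\right) = 140$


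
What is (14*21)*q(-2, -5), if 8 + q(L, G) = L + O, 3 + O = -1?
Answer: -4116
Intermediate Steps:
O = -4 (O = -3 - 1 = -4)
q(L, G) = -12 + L (q(L, G) = -8 + (L - 4) = -8 + (-4 + L) = -12 + L)
(14*21)*q(-2, -5) = (14*21)*(-12 - 2) = 294*(-14) = -4116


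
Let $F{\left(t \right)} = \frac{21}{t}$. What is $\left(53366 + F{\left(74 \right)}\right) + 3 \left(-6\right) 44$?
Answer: $\frac{3890497}{74} \approx 52574.0$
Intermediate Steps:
$\left(53366 + F{\left(74 \right)}\right) + 3 \left(-6\right) 44 = \left(53366 + \frac{21}{74}\right) + 3 \left(-6\right) 44 = \left(53366 + 21 \cdot \frac{1}{74}\right) - 792 = \left(53366 + \frac{21}{74}\right) - 792 = \frac{3949105}{74} - 792 = \frac{3890497}{74}$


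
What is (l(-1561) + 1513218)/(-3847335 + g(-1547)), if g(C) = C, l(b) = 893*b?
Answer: -119245/3848882 ≈ -0.030982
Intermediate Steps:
(l(-1561) + 1513218)/(-3847335 + g(-1547)) = (893*(-1561) + 1513218)/(-3847335 - 1547) = (-1393973 + 1513218)/(-3848882) = 119245*(-1/3848882) = -119245/3848882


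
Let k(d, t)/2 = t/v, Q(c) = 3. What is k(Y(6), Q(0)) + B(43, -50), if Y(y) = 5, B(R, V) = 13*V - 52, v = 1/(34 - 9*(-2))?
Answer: -390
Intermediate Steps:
v = 1/52 (v = 1/(34 + 18) = 1/52 ≈ 0.019231)
B(R, V) = -52 + 13*V
k(d, t) = 104*t (k(d, t) = 2*(t/(1/52)) = 2*(t*52) = 2*(52*t) = 104*t)
k(Y(6), Q(0)) + B(43, -50) = 104*3 + (-52 + 13*(-50)) = 312 + (-52 - 650) = 312 - 702 = -390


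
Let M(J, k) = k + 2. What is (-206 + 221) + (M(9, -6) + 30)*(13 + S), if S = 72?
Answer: 2225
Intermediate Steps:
M(J, k) = 2 + k
(-206 + 221) + (M(9, -6) + 30)*(13 + S) = (-206 + 221) + ((2 - 6) + 30)*(13 + 72) = 15 + (-4 + 30)*85 = 15 + 26*85 = 15 + 2210 = 2225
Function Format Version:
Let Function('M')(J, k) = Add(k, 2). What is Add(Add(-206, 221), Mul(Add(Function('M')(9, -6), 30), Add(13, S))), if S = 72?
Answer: 2225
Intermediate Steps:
Function('M')(J, k) = Add(2, k)
Add(Add(-206, 221), Mul(Add(Function('M')(9, -6), 30), Add(13, S))) = Add(Add(-206, 221), Mul(Add(Add(2, -6), 30), Add(13, 72))) = Add(15, Mul(Add(-4, 30), 85)) = Add(15, Mul(26, 85)) = Add(15, 2210) = 2225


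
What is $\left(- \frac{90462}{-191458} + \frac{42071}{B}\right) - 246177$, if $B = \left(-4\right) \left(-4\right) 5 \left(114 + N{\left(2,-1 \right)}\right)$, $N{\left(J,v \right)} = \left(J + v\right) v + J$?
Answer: $- \frac{216805314363641}{880706800} \approx -2.4617 \cdot 10^{5}$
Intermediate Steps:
$N{\left(J,v \right)} = J + v \left(J + v\right)$ ($N{\left(J,v \right)} = v \left(J + v\right) + J = J + v \left(J + v\right)$)
$B = 9200$ ($B = \left(-4\right) \left(-4\right) 5 \left(114 + \left(2 + \left(-1\right)^{2} + 2 \left(-1\right)\right)\right) = 16 \cdot 5 \left(114 + \left(2 + 1 - 2\right)\right) = 80 \left(114 + 1\right) = 80 \cdot 115 = 9200$)
$\left(- \frac{90462}{-191458} + \frac{42071}{B}\right) - 246177 = \left(- \frac{90462}{-191458} + \frac{42071}{9200}\right) - 246177 = \left(\left(-90462\right) \left(- \frac{1}{191458}\right) + 42071 \cdot \frac{1}{9200}\right) - 246177 = \left(\frac{45231}{95729} + \frac{42071}{9200}\right) - 246177 = \frac{4443539959}{880706800} - 246177 = - \frac{216805314363641}{880706800}$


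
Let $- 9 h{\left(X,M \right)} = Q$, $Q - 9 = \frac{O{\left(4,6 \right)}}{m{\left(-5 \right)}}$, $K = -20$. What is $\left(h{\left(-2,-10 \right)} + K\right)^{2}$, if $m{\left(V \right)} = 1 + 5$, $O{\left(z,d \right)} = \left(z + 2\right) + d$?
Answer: $\frac{36481}{81} \approx 450.38$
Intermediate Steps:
$O{\left(z,d \right)} = 2 + d + z$ ($O{\left(z,d \right)} = \left(2 + z\right) + d = 2 + d + z$)
$m{\left(V \right)} = 6$
$Q = 11$ ($Q = 9 + \frac{2 + 6 + 4}{6} = 9 + 12 \cdot \frac{1}{6} = 9 + 2 = 11$)
$h{\left(X,M \right)} = - \frac{11}{9}$ ($h{\left(X,M \right)} = \left(- \frac{1}{9}\right) 11 = - \frac{11}{9}$)
$\left(h{\left(-2,-10 \right)} + K\right)^{2} = \left(- \frac{11}{9} - 20\right)^{2} = \left(- \frac{191}{9}\right)^{2} = \frac{36481}{81}$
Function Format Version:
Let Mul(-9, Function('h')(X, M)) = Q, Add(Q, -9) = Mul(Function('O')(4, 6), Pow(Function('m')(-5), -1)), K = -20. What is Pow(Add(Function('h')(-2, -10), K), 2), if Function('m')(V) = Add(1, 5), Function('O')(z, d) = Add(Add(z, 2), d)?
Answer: Rational(36481, 81) ≈ 450.38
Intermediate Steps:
Function('O')(z, d) = Add(2, d, z) (Function('O')(z, d) = Add(Add(2, z), d) = Add(2, d, z))
Function('m')(V) = 6
Q = 11 (Q = Add(9, Mul(Add(2, 6, 4), Pow(6, -1))) = Add(9, Mul(12, Rational(1, 6))) = Add(9, 2) = 11)
Function('h')(X, M) = Rational(-11, 9) (Function('h')(X, M) = Mul(Rational(-1, 9), 11) = Rational(-11, 9))
Pow(Add(Function('h')(-2, -10), K), 2) = Pow(Add(Rational(-11, 9), -20), 2) = Pow(Rational(-191, 9), 2) = Rational(36481, 81)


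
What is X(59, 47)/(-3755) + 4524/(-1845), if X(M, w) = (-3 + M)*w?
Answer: -1456244/461865 ≈ -3.1530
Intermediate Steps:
X(M, w) = w*(-3 + M)
X(59, 47)/(-3755) + 4524/(-1845) = (47*(-3 + 59))/(-3755) + 4524/(-1845) = (47*56)*(-1/3755) + 4524*(-1/1845) = 2632*(-1/3755) - 1508/615 = -2632/3755 - 1508/615 = -1456244/461865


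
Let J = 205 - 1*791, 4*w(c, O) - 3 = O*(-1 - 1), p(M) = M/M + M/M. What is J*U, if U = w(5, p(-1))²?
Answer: -293/8 ≈ -36.625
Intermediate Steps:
p(M) = 2 (p(M) = 1 + 1 = 2)
w(c, O) = ¾ - O/2 (w(c, O) = ¾ + (O*(-1 - 1))/4 = ¾ + (O*(-2))/4 = ¾ + (-2*O)/4 = ¾ - O/2)
J = -586 (J = 205 - 791 = -586)
U = 1/16 (U = (¾ - ½*2)² = (¾ - 1)² = (-¼)² = 1/16 ≈ 0.062500)
J*U = -586*1/16 = -293/8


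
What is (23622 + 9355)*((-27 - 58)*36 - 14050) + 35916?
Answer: -564200554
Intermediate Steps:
(23622 + 9355)*((-27 - 58)*36 - 14050) + 35916 = 32977*(-85*36 - 14050) + 35916 = 32977*(-3060 - 14050) + 35916 = 32977*(-17110) + 35916 = -564236470 + 35916 = -564200554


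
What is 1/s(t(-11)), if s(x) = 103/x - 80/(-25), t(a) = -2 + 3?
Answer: 5/531 ≈ 0.0094162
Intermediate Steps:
t(a) = 1
s(x) = 16/5 + 103/x (s(x) = 103/x - 80*(-1/25) = 103/x + 16/5 = 16/5 + 103/x)
1/s(t(-11)) = 1/(16/5 + 103/1) = 1/(16/5 + 103*1) = 1/(16/5 + 103) = 1/(531/5) = 5/531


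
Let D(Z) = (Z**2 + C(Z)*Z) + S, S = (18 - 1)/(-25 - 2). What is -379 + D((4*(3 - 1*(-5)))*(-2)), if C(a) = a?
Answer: 210934/27 ≈ 7812.4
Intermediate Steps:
S = -17/27 (S = 17/(-27) = 17*(-1/27) = -17/27 ≈ -0.62963)
D(Z) = -17/27 + 2*Z**2 (D(Z) = (Z**2 + Z*Z) - 17/27 = (Z**2 + Z**2) - 17/27 = 2*Z**2 - 17/27 = -17/27 + 2*Z**2)
-379 + D((4*(3 - 1*(-5)))*(-2)) = -379 + (-17/27 + 2*((4*(3 - 1*(-5)))*(-2))**2) = -379 + (-17/27 + 2*((4*(3 + 5))*(-2))**2) = -379 + (-17/27 + 2*((4*8)*(-2))**2) = -379 + (-17/27 + 2*(32*(-2))**2) = -379 + (-17/27 + 2*(-64)**2) = -379 + (-17/27 + 2*4096) = -379 + (-17/27 + 8192) = -379 + 221167/27 = 210934/27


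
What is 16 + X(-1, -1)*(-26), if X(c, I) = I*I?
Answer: -10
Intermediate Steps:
X(c, I) = I²
16 + X(-1, -1)*(-26) = 16 + (-1)²*(-26) = 16 + 1*(-26) = 16 - 26 = -10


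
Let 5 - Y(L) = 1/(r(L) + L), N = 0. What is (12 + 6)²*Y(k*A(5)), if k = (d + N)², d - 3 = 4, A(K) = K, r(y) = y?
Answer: 396738/245 ≈ 1619.3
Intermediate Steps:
d = 7 (d = 3 + 4 = 7)
k = 49 (k = (7 + 0)² = 7² = 49)
Y(L) = 5 - 1/(2*L) (Y(L) = 5 - 1/(L + L) = 5 - 1/(2*L))
(12 + 6)²*Y(k*A(5)) = (12 + 6)²*(5 - 1/(2*(49*5))) = 18²*(5 - ½/245) = 324*(5 - ½*1/245) = 324*(5 - 1/490) = 324*(2449/490) = 396738/245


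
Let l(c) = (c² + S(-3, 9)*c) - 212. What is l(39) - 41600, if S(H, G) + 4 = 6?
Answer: -40213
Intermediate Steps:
S(H, G) = 2 (S(H, G) = -4 + 6 = 2)
l(c) = -212 + c² + 2*c (l(c) = (c² + 2*c) - 212 = -212 + c² + 2*c)
l(39) - 41600 = (-212 + 39² + 2*39) - 41600 = (-212 + 1521 + 78) - 41600 = 1387 - 41600 = -40213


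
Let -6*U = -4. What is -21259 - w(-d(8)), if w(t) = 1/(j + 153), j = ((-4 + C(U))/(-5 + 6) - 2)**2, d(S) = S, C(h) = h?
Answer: -34715956/1633 ≈ -21259.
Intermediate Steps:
U = 2/3 (U = -1/6*(-4) = 2/3 ≈ 0.66667)
j = 256/9 (j = ((-4 + 2/3)/(-5 + 6) - 2)**2 = (-10/3/1 - 2)**2 = (-10/3*1 - 2)**2 = (-10/3 - 2)**2 = (-16/3)**2 = 256/9 ≈ 28.444)
w(t) = 9/1633 (w(t) = 1/(256/9 + 153) = 1/(1633/9) = 9/1633)
-21259 - w(-d(8)) = -21259 - 1*9/1633 = -21259 - 9/1633 = -34715956/1633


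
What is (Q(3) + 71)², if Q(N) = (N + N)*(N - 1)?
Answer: 6889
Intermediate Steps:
Q(N) = 2*N*(-1 + N) (Q(N) = (2*N)*(-1 + N) = 2*N*(-1 + N))
(Q(3) + 71)² = (2*3*(-1 + 3) + 71)² = (2*3*2 + 71)² = (12 + 71)² = 83² = 6889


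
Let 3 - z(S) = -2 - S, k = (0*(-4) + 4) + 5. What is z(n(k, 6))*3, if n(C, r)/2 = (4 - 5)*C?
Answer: -39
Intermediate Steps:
k = 9 (k = (0 + 4) + 5 = 4 + 5 = 9)
n(C, r) = -2*C (n(C, r) = 2*((4 - 5)*C) = 2*(-C) = -2*C)
z(S) = 5 + S (z(S) = 3 - (-2 - S) = 3 + (2 + S) = 5 + S)
z(n(k, 6))*3 = (5 - 2*9)*3 = (5 - 18)*3 = -13*3 = -39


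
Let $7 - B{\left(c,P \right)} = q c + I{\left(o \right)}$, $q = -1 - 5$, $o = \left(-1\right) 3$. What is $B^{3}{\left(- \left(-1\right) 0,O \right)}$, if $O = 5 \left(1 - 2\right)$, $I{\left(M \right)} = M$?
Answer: $1000$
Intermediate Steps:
$o = -3$
$q = -6$ ($q = -1 - 5 = -6$)
$O = -5$ ($O = 5 \left(-1\right) = -5$)
$B{\left(c,P \right)} = 10 + 6 c$ ($B{\left(c,P \right)} = 7 - \left(- 6 c - 3\right) = 7 - \left(-3 - 6 c\right) = 7 + \left(3 + 6 c\right) = 10 + 6 c$)
$B^{3}{\left(- \left(-1\right) 0,O \right)} = \left(10 + 6 \left(- \left(-1\right) 0\right)\right)^{3} = \left(10 + 6 \left(\left(-1\right) 0\right)\right)^{3} = \left(10 + 6 \cdot 0\right)^{3} = \left(10 + 0\right)^{3} = 10^{3} = 1000$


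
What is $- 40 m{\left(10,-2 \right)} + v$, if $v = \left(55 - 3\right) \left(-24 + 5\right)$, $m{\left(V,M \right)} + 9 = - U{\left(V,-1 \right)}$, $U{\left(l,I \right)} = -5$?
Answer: $-828$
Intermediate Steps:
$m{\left(V,M \right)} = -4$ ($m{\left(V,M \right)} = -9 - -5 = -9 + 5 = -4$)
$v = -988$ ($v = 52 \left(-19\right) = -988$)
$- 40 m{\left(10,-2 \right)} + v = \left(-40\right) \left(-4\right) - 988 = 160 - 988 = -828$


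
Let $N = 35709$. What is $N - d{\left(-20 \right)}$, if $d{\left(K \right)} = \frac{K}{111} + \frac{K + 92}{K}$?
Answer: $\frac{19820593}{555} \approx 35713.0$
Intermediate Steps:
$d{\left(K \right)} = \frac{K}{111} + \frac{92 + K}{K}$ ($d{\left(K \right)} = K \frac{1}{111} + \frac{92 + K}{K} = \frac{K}{111} + \frac{92 + K}{K}$)
$N - d{\left(-20 \right)} = 35709 - \left(1 + \frac{92}{-20} + \frac{1}{111} \left(-20\right)\right) = 35709 - \left(1 + 92 \left(- \frac{1}{20}\right) - \frac{20}{111}\right) = 35709 - \left(1 - \frac{23}{5} - \frac{20}{111}\right) = 35709 - - \frac{2098}{555} = 35709 + \frac{2098}{555} = \frac{19820593}{555}$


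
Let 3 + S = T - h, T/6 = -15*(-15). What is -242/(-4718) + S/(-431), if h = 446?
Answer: -2073308/1016729 ≈ -2.0392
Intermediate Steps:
T = 1350 (T = 6*(-15*(-15)) = 6*225 = 1350)
S = 901 (S = -3 + (1350 - 1*446) = -3 + (1350 - 446) = -3 + 904 = 901)
-242/(-4718) + S/(-431) = -242/(-4718) + 901/(-431) = -242*(-1/4718) + 901*(-1/431) = 121/2359 - 901/431 = -2073308/1016729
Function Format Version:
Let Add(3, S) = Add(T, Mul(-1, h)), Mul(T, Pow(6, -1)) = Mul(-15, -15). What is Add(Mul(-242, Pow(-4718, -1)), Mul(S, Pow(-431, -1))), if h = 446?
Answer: Rational(-2073308, 1016729) ≈ -2.0392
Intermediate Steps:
T = 1350 (T = Mul(6, Mul(-15, -15)) = Mul(6, 225) = 1350)
S = 901 (S = Add(-3, Add(1350, Mul(-1, 446))) = Add(-3, Add(1350, -446)) = Add(-3, 904) = 901)
Add(Mul(-242, Pow(-4718, -1)), Mul(S, Pow(-431, -1))) = Add(Mul(-242, Pow(-4718, -1)), Mul(901, Pow(-431, -1))) = Add(Mul(-242, Rational(-1, 4718)), Mul(901, Rational(-1, 431))) = Add(Rational(121, 2359), Rational(-901, 431)) = Rational(-2073308, 1016729)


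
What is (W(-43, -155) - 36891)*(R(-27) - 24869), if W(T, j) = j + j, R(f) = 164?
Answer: 919050705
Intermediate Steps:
W(T, j) = 2*j
(W(-43, -155) - 36891)*(R(-27) - 24869) = (2*(-155) - 36891)*(164 - 24869) = (-310 - 36891)*(-24705) = -37201*(-24705) = 919050705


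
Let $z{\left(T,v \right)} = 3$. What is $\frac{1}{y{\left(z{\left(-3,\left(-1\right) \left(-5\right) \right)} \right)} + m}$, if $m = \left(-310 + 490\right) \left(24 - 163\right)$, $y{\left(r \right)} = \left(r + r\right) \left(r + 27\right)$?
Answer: $- \frac{1}{24840} \approx -4.0258 \cdot 10^{-5}$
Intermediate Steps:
$y{\left(r \right)} = 2 r \left(27 + r\right)$
$m = -25020$ ($m = 180 \left(-139\right) = -25020$)
$\frac{1}{y{\left(z{\left(-3,\left(-1\right) \left(-5\right) \right)} \right)} + m} = \frac{1}{2 \cdot 3 \left(27 + 3\right) - 25020} = \frac{1}{2 \cdot 3 \cdot 30 - 25020} = \frac{1}{180 - 25020} = \frac{1}{-24840} = - \frac{1}{24840}$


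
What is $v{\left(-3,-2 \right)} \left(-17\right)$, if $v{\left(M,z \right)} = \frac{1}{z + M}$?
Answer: $\frac{17}{5} \approx 3.4$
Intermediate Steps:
$v{\left(M,z \right)} = \frac{1}{M + z}$
$v{\left(-3,-2 \right)} \left(-17\right) = \frac{1}{-3 - 2} \left(-17\right) = \frac{1}{-5} \left(-17\right) = \left(- \frac{1}{5}\right) \left(-17\right) = \frac{17}{5}$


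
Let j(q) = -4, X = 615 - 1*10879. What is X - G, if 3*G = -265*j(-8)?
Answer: -31852/3 ≈ -10617.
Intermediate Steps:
X = -10264 (X = 615 - 10879 = -10264)
G = 1060/3 (G = (-265*(-4))/3 = (⅓)*1060 = 1060/3 ≈ 353.33)
X - G = -10264 - 1*1060/3 = -10264 - 1060/3 = -31852/3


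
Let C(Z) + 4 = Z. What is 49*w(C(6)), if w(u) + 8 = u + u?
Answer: -196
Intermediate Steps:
C(Z) = -4 + Z
w(u) = -8 + 2*u (w(u) = -8 + (u + u) = -8 + 2*u)
49*w(C(6)) = 49*(-8 + 2*(-4 + 6)) = 49*(-8 + 2*2) = 49*(-8 + 4) = 49*(-4) = -196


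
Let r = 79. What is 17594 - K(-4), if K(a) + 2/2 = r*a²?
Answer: 16331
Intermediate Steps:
K(a) = -1 + 79*a²
17594 - K(-4) = 17594 - (-1 + 79*(-4)²) = 17594 - (-1 + 79*16) = 17594 - (-1 + 1264) = 17594 - 1*1263 = 17594 - 1263 = 16331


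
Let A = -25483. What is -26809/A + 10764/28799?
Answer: 61551259/43169701 ≈ 1.4258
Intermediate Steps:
-26809/A + 10764/28799 = -26809/(-25483) + 10764/28799 = -26809*(-1/25483) + 10764*(1/28799) = 1577/1499 + 10764/28799 = 61551259/43169701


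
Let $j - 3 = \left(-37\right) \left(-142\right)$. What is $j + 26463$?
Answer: $31720$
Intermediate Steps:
$j = 5257$ ($j = 3 - -5254 = 3 + 5254 = 5257$)
$j + 26463 = 5257 + 26463 = 31720$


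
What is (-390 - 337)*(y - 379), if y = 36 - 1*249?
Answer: 430384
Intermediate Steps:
y = -213 (y = 36 - 249 = -213)
(-390 - 337)*(y - 379) = (-390 - 337)*(-213 - 379) = -727*(-592) = 430384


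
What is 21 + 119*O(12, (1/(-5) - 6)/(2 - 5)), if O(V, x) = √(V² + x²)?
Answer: 21 + 119*√33361/15 ≈ 1470.0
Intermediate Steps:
21 + 119*O(12, (1/(-5) - 6)/(2 - 5)) = 21 + 119*√(12² + ((1/(-5) - 6)/(2 - 5))²) = 21 + 119*√(144 + ((-⅕ - 6)/(-3))²) = 21 + 119*√(144 + (-31/5*(-⅓))²) = 21 + 119*√(144 + (31/15)²) = 21 + 119*√(144 + 961/225) = 21 + 119*√(33361/225) = 21 + 119*(√33361/15) = 21 + 119*√33361/15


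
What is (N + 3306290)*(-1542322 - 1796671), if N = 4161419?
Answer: -24934628077037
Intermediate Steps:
(N + 3306290)*(-1542322 - 1796671) = (4161419 + 3306290)*(-1542322 - 1796671) = 7467709*(-3338993) = -24934628077037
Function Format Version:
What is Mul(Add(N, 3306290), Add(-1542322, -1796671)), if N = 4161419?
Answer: -24934628077037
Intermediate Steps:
Mul(Add(N, 3306290), Add(-1542322, -1796671)) = Mul(Add(4161419, 3306290), Add(-1542322, -1796671)) = Mul(7467709, -3338993) = -24934628077037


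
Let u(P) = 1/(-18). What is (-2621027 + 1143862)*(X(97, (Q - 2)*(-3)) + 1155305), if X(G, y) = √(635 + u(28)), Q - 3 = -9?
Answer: -1706576110325 - 1477165*√22858/6 ≈ -1.7066e+12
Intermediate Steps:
Q = -6 (Q = 3 - 9 = -6)
u(P) = -1/18
X(G, y) = √22858/6 (X(G, y) = √(635 - 1/18) = √(11429/18) = √22858/6)
(-2621027 + 1143862)*(X(97, (Q - 2)*(-3)) + 1155305) = (-2621027 + 1143862)*(√22858/6 + 1155305) = -1477165*(1155305 + √22858/6) = -1706576110325 - 1477165*√22858/6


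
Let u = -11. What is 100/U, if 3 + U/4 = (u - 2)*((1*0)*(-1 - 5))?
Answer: -25/3 ≈ -8.3333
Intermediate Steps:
U = -12 (U = -12 + 4*((-11 - 2)*((1*0)*(-1 - 5))) = -12 + 4*(-0*(-6)) = -12 + 4*(-13*0) = -12 + 4*0 = -12 + 0 = -12)
100/U = 100/(-12) = 100*(-1/12) = -25/3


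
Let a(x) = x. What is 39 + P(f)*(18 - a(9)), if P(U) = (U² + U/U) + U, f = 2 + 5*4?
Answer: 4602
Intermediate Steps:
f = 22 (f = 2 + 20 = 22)
P(U) = 1 + U + U² (P(U) = (U² + 1) + U = (1 + U²) + U = 1 + U + U²)
39 + P(f)*(18 - a(9)) = 39 + (1 + 22 + 22²)*(18 - 1*9) = 39 + (1 + 22 + 484)*(18 - 9) = 39 + 507*9 = 39 + 4563 = 4602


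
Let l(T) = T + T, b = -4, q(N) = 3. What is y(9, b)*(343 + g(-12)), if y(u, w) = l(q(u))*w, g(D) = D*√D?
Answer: -8232 + 576*I*√3 ≈ -8232.0 + 997.66*I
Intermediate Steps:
g(D) = D^(3/2)
l(T) = 2*T
y(u, w) = 6*w (y(u, w) = (2*3)*w = 6*w)
y(9, b)*(343 + g(-12)) = (6*(-4))*(343 + (-12)^(3/2)) = -24*(343 - 24*I*√3) = -8232 + 576*I*√3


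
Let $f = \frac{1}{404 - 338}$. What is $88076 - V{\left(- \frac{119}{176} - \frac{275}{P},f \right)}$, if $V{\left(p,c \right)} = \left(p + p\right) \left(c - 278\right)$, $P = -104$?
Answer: $\frac{2244235615}{25168} \approx 89170.0$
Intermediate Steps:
$f = \frac{1}{66} \approx 0.015152$
$V{\left(p,c \right)} = 2 p \left(-278 + c\right)$
$88076 - V{\left(- \frac{119}{176} - \frac{275}{P},f \right)} = 88076 - 2 \left(- \frac{119}{176} - \frac{275}{-104}\right) \left(-278 + \frac{1}{66}\right) = 88076 - 2 \left(\left(-119\right) \frac{1}{176} - - \frac{275}{104}\right) \left(- \frac{18347}{66}\right) = 88076 - 2 \left(- \frac{119}{176} + \frac{275}{104}\right) \left(- \frac{18347}{66}\right) = 88076 - 2 \cdot \frac{4503}{2288} \left(- \frac{18347}{66}\right) = 88076 - - \frac{27538847}{25168} = 88076 + \frac{27538847}{25168} = \frac{2244235615}{25168}$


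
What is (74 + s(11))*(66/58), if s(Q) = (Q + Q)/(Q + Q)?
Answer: 2475/29 ≈ 85.345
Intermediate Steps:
s(Q) = 1 (s(Q) = (2*Q)/((2*Q)) = (1/(2*Q))*(2*Q) = 1)
(74 + s(11))*(66/58) = (74 + 1)*(66/58) = 75*(66*(1/58)) = 75*(33/29) = 2475/29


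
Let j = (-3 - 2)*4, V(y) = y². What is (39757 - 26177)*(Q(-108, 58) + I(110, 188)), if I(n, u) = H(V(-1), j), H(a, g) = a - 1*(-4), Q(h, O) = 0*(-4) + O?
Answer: 855540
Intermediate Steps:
Q(h, O) = O (Q(h, O) = 0 + O = O)
j = -20 (j = -5*4 = -20)
H(a, g) = 4 + a (H(a, g) = a + 4 = 4 + a)
I(n, u) = 5 (I(n, u) = 4 + (-1)² = 4 + 1 = 5)
(39757 - 26177)*(Q(-108, 58) + I(110, 188)) = (39757 - 26177)*(58 + 5) = 13580*63 = 855540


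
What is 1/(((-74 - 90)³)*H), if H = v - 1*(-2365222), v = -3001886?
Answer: 1/2808289250816 ≈ 3.5609e-13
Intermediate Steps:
H = -636664 (H = -3001886 - 1*(-2365222) = -3001886 + 2365222 = -636664)
1/(((-74 - 90)³)*H) = 1/((-74 - 90)³*(-636664)) = -1/636664/(-164)³ = -1/636664/(-4410944) = -1/4410944*(-1/636664) = 1/2808289250816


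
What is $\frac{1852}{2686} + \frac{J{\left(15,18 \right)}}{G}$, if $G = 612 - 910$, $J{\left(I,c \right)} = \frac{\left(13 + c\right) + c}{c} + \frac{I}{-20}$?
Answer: $\frac{9838775}{14407704} \approx 0.68288$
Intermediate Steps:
$J{\left(I,c \right)} = - \frac{I}{20} + \frac{13 + 2 c}{c}$ ($J{\left(I,c \right)} = \frac{13 + 2 c}{c} + I \left(- \frac{1}{20}\right) = \frac{13 + 2 c}{c} - \frac{I}{20} = - \frac{I}{20} + \frac{13 + 2 c}{c}$)
$G = -298$ ($G = 612 - 910 = -298$)
$\frac{1852}{2686} + \frac{J{\left(15,18 \right)}}{G} = \frac{1852}{2686} + \frac{2 + \frac{13}{18} - \frac{3}{4}}{-298} = 1852 \cdot \frac{1}{2686} + \left(2 + 13 \cdot \frac{1}{18} - \frac{3}{4}\right) \left(- \frac{1}{298}\right) = \frac{926}{1343} + \left(2 + \frac{13}{18} - \frac{3}{4}\right) \left(- \frac{1}{298}\right) = \frac{926}{1343} + \frac{71}{36} \left(- \frac{1}{298}\right) = \frac{926}{1343} - \frac{71}{10728} = \frac{9838775}{14407704}$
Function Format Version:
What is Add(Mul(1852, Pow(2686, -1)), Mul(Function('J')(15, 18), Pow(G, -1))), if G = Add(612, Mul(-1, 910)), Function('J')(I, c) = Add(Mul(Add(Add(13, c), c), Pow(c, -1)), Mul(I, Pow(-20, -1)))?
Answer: Rational(9838775, 14407704) ≈ 0.68288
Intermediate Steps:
Function('J')(I, c) = Add(Mul(Rational(-1, 20), I), Mul(Pow(c, -1), Add(13, Mul(2, c)))) (Function('J')(I, c) = Add(Mul(Add(13, Mul(2, c)), Pow(c, -1)), Mul(I, Rational(-1, 20))) = Add(Mul(Pow(c, -1), Add(13, Mul(2, c))), Mul(Rational(-1, 20), I)) = Add(Mul(Rational(-1, 20), I), Mul(Pow(c, -1), Add(13, Mul(2, c)))))
G = -298 (G = Add(612, -910) = -298)
Add(Mul(1852, Pow(2686, -1)), Mul(Function('J')(15, 18), Pow(G, -1))) = Add(Mul(1852, Pow(2686, -1)), Mul(Add(2, Mul(13, Pow(18, -1)), Mul(Rational(-1, 20), 15)), Pow(-298, -1))) = Add(Mul(1852, Rational(1, 2686)), Mul(Add(2, Mul(13, Rational(1, 18)), Rational(-3, 4)), Rational(-1, 298))) = Add(Rational(926, 1343), Mul(Add(2, Rational(13, 18), Rational(-3, 4)), Rational(-1, 298))) = Add(Rational(926, 1343), Mul(Rational(71, 36), Rational(-1, 298))) = Add(Rational(926, 1343), Rational(-71, 10728)) = Rational(9838775, 14407704)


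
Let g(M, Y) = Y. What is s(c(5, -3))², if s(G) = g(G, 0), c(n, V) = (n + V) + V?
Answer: 0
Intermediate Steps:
c(n, V) = n + 2*V (c(n, V) = (V + n) + V = n + 2*V)
s(G) = 0
s(c(5, -3))² = 0² = 0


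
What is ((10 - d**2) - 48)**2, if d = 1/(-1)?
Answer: 1521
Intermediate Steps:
d = -1
((10 - d**2) - 48)**2 = ((10 - 1*(-1)**2) - 48)**2 = ((10 - 1*1) - 48)**2 = ((10 - 1) - 48)**2 = (9 - 48)**2 = (-39)**2 = 1521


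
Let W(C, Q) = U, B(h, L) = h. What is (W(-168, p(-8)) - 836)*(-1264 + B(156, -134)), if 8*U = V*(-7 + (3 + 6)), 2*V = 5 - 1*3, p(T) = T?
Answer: 926011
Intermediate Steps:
V = 1 (V = (5 - 1*3)/2 = (5 - 3)/2 = (½)*2 = 1)
U = ¼ (U = (1*(-7 + (3 + 6)))/8 = (1*(-7 + 9))/8 = (1*2)/8 = (⅛)*2 = ¼ ≈ 0.25000)
W(C, Q) = ¼
(W(-168, p(-8)) - 836)*(-1264 + B(156, -134)) = (¼ - 836)*(-1264 + 156) = -3343/4*(-1108) = 926011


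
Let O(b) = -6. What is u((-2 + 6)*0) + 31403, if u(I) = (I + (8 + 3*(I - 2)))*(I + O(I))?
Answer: 31391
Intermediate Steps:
u(I) = (-6 + I)*(2 + 4*I) (u(I) = (I + (8 + 3*(I - 2)))*(I - 6) = (I + (8 + 3*(-2 + I)))*(-6 + I) = (I + (8 + (-6 + 3*I)))*(-6 + I) = (I + (2 + 3*I))*(-6 + I) = (2 + 4*I)*(-6 + I) = (-6 + I)*(2 + 4*I))
u((-2 + 6)*0) + 31403 = (-12 - 22*(-2 + 6)*0 + 4*((-2 + 6)*0)**2) + 31403 = (-12 - 88*0 + 4*(4*0)**2) + 31403 = (-12 - 22*0 + 4*0**2) + 31403 = (-12 + 0 + 4*0) + 31403 = (-12 + 0 + 0) + 31403 = -12 + 31403 = 31391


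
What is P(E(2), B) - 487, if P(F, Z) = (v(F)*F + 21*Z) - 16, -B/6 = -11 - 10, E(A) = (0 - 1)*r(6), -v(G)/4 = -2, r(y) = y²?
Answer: 1855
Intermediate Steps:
v(G) = 8 (v(G) = -4*(-2) = 8)
E(A) = -36 (E(A) = (0 - 1)*6² = -1*36 = -36)
B = 126 (B = -6*(-11 - 10) = -6*(-21) = 126)
P(F, Z) = -16 + 8*F + 21*Z (P(F, Z) = (8*F + 21*Z) - 16 = -16 + 8*F + 21*Z)
P(E(2), B) - 487 = (-16 + 8*(-36) + 21*126) - 487 = (-16 - 288 + 2646) - 487 = 2342 - 487 = 1855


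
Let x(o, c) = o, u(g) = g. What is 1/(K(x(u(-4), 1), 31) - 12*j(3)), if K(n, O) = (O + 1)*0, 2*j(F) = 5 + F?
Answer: -1/48 ≈ -0.020833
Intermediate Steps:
j(F) = 5/2 + F/2 (j(F) = (5 + F)/2 = 5/2 + F/2)
K(n, O) = 0 (K(n, O) = (1 + O)*0 = 0)
1/(K(x(u(-4), 1), 31) - 12*j(3)) = 1/(0 - 12*(5/2 + (1/2)*3)) = 1/(0 - 12*(5/2 + 3/2)) = 1/(0 - 12*4) = 1/(0 - 48) = 1/(-48) = -1/48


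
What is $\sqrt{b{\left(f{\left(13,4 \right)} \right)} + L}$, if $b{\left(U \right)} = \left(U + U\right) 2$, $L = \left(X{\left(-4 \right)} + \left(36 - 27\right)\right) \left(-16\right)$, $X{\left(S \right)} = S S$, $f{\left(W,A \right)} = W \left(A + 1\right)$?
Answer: $2 i \sqrt{35} \approx 11.832 i$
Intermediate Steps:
$f{\left(W,A \right)} = W \left(1 + A\right)$
$X{\left(S \right)} = S^{2}$
$L = -400$ ($L = \left(\left(-4\right)^{2} + \left(36 - 27\right)\right) \left(-16\right) = \left(16 + 9\right) \left(-16\right) = 25 \left(-16\right) = -400$)
$b{\left(U \right)} = 4 U$ ($b{\left(U \right)} = 2 U 2 = 4 U$)
$\sqrt{b{\left(f{\left(13,4 \right)} \right)} + L} = \sqrt{4 \cdot 13 \left(1 + 4\right) - 400} = \sqrt{4 \cdot 13 \cdot 5 - 400} = \sqrt{4 \cdot 65 - 400} = \sqrt{260 - 400} = \sqrt{-140} = 2 i \sqrt{35}$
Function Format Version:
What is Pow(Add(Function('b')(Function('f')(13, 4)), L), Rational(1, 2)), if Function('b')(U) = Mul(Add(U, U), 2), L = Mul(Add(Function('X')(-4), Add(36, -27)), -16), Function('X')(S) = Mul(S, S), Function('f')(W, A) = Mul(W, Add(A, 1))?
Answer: Mul(2, I, Pow(35, Rational(1, 2))) ≈ Mul(11.832, I)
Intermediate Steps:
Function('f')(W, A) = Mul(W, Add(1, A))
Function('X')(S) = Pow(S, 2)
L = -400 (L = Mul(Add(Pow(-4, 2), Add(36, -27)), -16) = Mul(Add(16, 9), -16) = Mul(25, -16) = -400)
Function('b')(U) = Mul(4, U) (Function('b')(U) = Mul(Mul(2, U), 2) = Mul(4, U))
Pow(Add(Function('b')(Function('f')(13, 4)), L), Rational(1, 2)) = Pow(Add(Mul(4, Mul(13, Add(1, 4))), -400), Rational(1, 2)) = Pow(Add(Mul(4, Mul(13, 5)), -400), Rational(1, 2)) = Pow(Add(Mul(4, 65), -400), Rational(1, 2)) = Pow(Add(260, -400), Rational(1, 2)) = Pow(-140, Rational(1, 2)) = Mul(2, I, Pow(35, Rational(1, 2)))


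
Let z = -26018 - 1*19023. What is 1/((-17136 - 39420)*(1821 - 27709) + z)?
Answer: 1/1464076687 ≈ 6.8302e-10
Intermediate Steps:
z = -45041 (z = -26018 - 19023 = -45041)
1/((-17136 - 39420)*(1821 - 27709) + z) = 1/((-17136 - 39420)*(1821 - 27709) - 45041) = 1/(-56556*(-25888) - 45041) = 1/(1464121728 - 45041) = 1/1464076687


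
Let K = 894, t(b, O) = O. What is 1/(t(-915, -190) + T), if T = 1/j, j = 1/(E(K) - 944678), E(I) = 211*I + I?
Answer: -1/755340 ≈ -1.3239e-6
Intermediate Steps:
E(I) = 212*I
j = -1/755150 (j = 1/(212*894 - 944678) = 1/(189528 - 944678) = 1/(-755150) = -1/755150 ≈ -1.3242e-6)
T = -755150 (T = 1/(-1/755150) = -755150)
1/(t(-915, -190) + T) = 1/(-190 - 755150) = 1/(-755340) = -1/755340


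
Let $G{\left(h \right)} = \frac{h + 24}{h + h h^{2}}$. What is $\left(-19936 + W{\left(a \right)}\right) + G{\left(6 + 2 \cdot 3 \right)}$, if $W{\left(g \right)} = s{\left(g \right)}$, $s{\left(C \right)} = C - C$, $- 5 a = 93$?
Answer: $- \frac{2890717}{145} \approx -19936.0$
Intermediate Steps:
$a = - \frac{93}{5}$ ($a = \left(- \frac{1}{5}\right) 93 = - \frac{93}{5} \approx -18.6$)
$s{\left(C \right)} = 0$
$W{\left(g \right)} = 0$
$G{\left(h \right)} = \frac{24 + h}{h + h^{3}}$
$\left(-19936 + W{\left(a \right)}\right) + G{\left(6 + 2 \cdot 3 \right)} = \left(-19936 + 0\right) + \frac{24 + \left(6 + 2 \cdot 3\right)}{\left(6 + 2 \cdot 3\right) + \left(6 + 2 \cdot 3\right)^{3}} = -19936 + \frac{24 + \left(6 + 6\right)}{\left(6 + 6\right) + \left(6 + 6\right)^{3}} = -19936 + \frac{24 + 12}{12 + 12^{3}} = -19936 + \frac{1}{12 + 1728} \cdot 36 = -19936 + \frac{1}{1740} \cdot 36 = -19936 + \frac{3}{145} = - \frac{2890717}{145}$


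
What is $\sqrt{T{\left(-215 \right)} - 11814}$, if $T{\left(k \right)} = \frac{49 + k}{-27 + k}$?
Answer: $\frac{i \sqrt{1429411}}{11} \approx 108.69 i$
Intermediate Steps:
$T{\left(k \right)} = \frac{49 + k}{-27 + k}$
$\sqrt{T{\left(-215 \right)} - 11814} = \sqrt{\frac{49 - 215}{-27 - 215} - 11814} = \sqrt{\frac{1}{-242} \left(-166\right) - 11814} = \sqrt{\left(- \frac{1}{242}\right) \left(-166\right) - 11814} = \sqrt{\frac{83}{121} - 11814} = \sqrt{- \frac{1429411}{121}} = \frac{i \sqrt{1429411}}{11}$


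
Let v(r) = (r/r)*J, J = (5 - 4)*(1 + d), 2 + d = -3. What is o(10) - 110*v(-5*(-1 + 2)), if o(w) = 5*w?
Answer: 490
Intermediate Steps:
d = -5 (d = -2 - 3 = -5)
J = -4 (J = (5 - 4)*(1 - 5) = 1*(-4) = -4)
v(r) = -4 (v(r) = (r/r)*(-4) = 1*(-4) = -4)
o(10) - 110*v(-5*(-1 + 2)) = 5*10 - 110*(-4) = 50 + 440 = 490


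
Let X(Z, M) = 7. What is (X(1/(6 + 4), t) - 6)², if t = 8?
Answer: 1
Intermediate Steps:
(X(1/(6 + 4), t) - 6)² = (7 - 6)² = 1² = 1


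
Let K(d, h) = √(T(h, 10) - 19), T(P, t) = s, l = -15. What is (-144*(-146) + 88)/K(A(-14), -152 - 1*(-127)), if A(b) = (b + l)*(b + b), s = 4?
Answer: -21112*I*√15/15 ≈ -5451.1*I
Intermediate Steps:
T(P, t) = 4
A(b) = 2*b*(-15 + b) (A(b) = (b - 15)*(b + b) = (-15 + b)*(2*b) = 2*b*(-15 + b))
K(d, h) = I*√15 (K(d, h) = √(4 - 19) = √(-15) = I*√15)
(-144*(-146) + 88)/K(A(-14), -152 - 1*(-127)) = (-144*(-146) + 88)/((I*√15)) = (21024 + 88)*(-I*√15/15) = 21112*(-I*√15/15) = -21112*I*√15/15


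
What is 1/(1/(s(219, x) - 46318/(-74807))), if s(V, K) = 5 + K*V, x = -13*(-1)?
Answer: 213395882/74807 ≈ 2852.6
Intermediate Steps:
x = 13
1/(1/(s(219, x) - 46318/(-74807))) = 1/(1/((5 + 13*219) - 46318/(-74807))) = 1/(1/((5 + 2847) - 46318*(-1/74807))) = 1/(1/(2852 + 46318/74807)) = 1/(1/(213395882/74807)) = 1/(74807/213395882) = 213395882/74807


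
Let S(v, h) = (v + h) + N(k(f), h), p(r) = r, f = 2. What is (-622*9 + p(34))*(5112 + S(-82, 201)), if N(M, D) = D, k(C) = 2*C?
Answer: -30223648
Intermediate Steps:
S(v, h) = v + 2*h (S(v, h) = (v + h) + h = (h + v) + h = v + 2*h)
(-622*9 + p(34))*(5112 + S(-82, 201)) = (-622*9 + 34)*(5112 + (-82 + 2*201)) = (-5598 + 34)*(5112 + (-82 + 402)) = -5564*(5112 + 320) = -5564*5432 = -30223648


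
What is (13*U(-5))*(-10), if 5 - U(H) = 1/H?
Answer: -676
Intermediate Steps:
U(H) = 5 - 1/H
(13*U(-5))*(-10) = (13*(5 - 1/(-5)))*(-10) = (13*(5 - 1*(-⅕)))*(-10) = (13*(5 + ⅕))*(-10) = (13*(26/5))*(-10) = (338/5)*(-10) = -676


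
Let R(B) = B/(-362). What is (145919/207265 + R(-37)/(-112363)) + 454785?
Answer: 3834110910070062459/8430588024590 ≈ 4.5479e+5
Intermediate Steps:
R(B) = -B/362 (R(B) = B*(-1/362) = -B/362)
(145919/207265 + R(-37)/(-112363)) + 454785 = (145919/207265 - 1/362*(-37)/(-112363)) + 454785 = (145919*(1/207265) + (37/362)*(-1/112363)) + 454785 = (145919/207265 - 37/40675406) + 454785 = 5935306899309/8430588024590 + 454785 = 3834110910070062459/8430588024590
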